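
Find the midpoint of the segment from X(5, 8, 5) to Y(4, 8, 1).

M = ((x₁+x₂)/2, (y₁+y₂)/2, (z₁+z₂)/2)
  = ((5 + 4)/2, (8 + 8)/2, (5 + 1)/2)
  = (9/2, 16/2, 6/2)
  = (4.5, 8, 3)

(4.5, 8, 3)


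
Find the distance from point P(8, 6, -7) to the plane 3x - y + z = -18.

distance = |a·x₀ + b·y₀ + c·z₀ - d| / √(a² + b² + c²)
  = |3·8 + (-1)·6 + 1·(-7) - (-18)| / √(3² + (-1)² + 1²)
  = |24 - 6 - 7 + 18| / √(9 + 1 + 1)
  = |29| / √11
  = 29 / 3.317
  ≈ 8.744

8.744


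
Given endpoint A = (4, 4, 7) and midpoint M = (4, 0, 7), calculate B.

B = 2M - A
  = (2·4 - 4, 2·0 - 4, 2·7 - 7)
  = (8 - 4, 0 - 4, 14 - 7)
  = (4, -4, 7)

(4, -4, 7)


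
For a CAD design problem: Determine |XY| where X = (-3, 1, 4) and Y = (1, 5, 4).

d = √[(x₂-x₁)² + (y₂-y₁)² + (z₂-z₁)²]
  = √[4² + 4² + 0²]
  = √[16 + 16 + 0]
  = √32
  ≈ 5.657

5.657


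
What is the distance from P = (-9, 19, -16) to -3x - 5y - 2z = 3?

distance = |a·x₀ + b·y₀ + c·z₀ - d| / √(a² + b² + c²)
  = |(-3)·(-9) + (-5)·19 + (-2)·(-16) - 3| / √((-3)² + (-5)² + (-2)²)
  = |27 - 95 + 32 - 3| / √(9 + 25 + 4)
  = |-39| / √38
  = 39 / 6.164
  ≈ 6.327

6.327


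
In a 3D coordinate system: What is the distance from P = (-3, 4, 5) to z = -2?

distance = |a·x₀ + b·y₀ + c·z₀ - d| / √(a² + b² + c²)
  = |0·(-3) + 0·4 + 1·5 - (-2)| / √(0² + 0² + 1²)
  = |0 + 0 + 5 + 2| / √(0 + 0 + 1)
  = |7| / √1
  = 7 / 1
  ≈ 7

7


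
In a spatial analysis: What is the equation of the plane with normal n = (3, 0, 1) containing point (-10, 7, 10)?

The plane through P with normal n = (a, b, c) satisfies n·(r - P) = 0,
i.e. ax + by + cz = a·x₀ + b·y₀ + c·z₀.
d = 3·(-10) + 0·7 + 1·10
  = -30 + 0 + 10
  = -20
Equation: 3x + z = -20

3x + z = -20


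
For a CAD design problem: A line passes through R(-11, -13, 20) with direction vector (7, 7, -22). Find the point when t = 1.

P(t) = R + t·d
  = (-11 + 7·1, -13 + 7·1, 20 + (-22)·1)
  = (-11 + 7, -13 + 7, 20 - 22)
  = (-4, -6, -2)

(-4, -6, -2)


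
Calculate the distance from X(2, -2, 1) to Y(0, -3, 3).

d = √[(x₂-x₁)² + (y₂-y₁)² + (z₂-z₁)²]
  = √[(-2)² + (-1)² + 2²]
  = √[4 + 1 + 4]
  = √9
  ≈ 3

3


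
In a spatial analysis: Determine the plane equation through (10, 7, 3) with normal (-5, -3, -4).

The plane through P with normal n = (a, b, c) satisfies n·(r - P) = 0,
i.e. ax + by + cz = a·x₀ + b·y₀ + c·z₀.
d = (-5)·10 + (-3)·7 + (-4)·3
  = -50 - 21 - 12
  = -83
Equation: -5x - 3y - 4z = -83

-5x - 3y - 4z = -83


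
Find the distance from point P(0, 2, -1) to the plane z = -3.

distance = |a·x₀ + b·y₀ + c·z₀ - d| / √(a² + b² + c²)
  = |0·0 + 0·2 + 1·(-1) - (-3)| / √(0² + 0² + 1²)
  = |0 + 0 - 1 + 3| / √(0 + 0 + 1)
  = |2| / √1
  = 2 / 1
  ≈ 2

2


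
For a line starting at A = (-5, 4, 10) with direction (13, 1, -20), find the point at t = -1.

P(t) = A + t·d
  = (-5 + 13·(-1), 4 + 1·(-1), 10 + (-20)·(-1))
  = (-5 - 13, 4 - 1, 10 + 20)
  = (-18, 3, 30)

(-18, 3, 30)


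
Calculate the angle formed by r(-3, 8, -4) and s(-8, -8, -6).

r·s = (-3)·(-8) + 8·(-8) + (-4)·(-6) = 24 - 64 + 24 = -16
|r| = √((-3)² + 8² + (-4)²) = √89 ≈ 9.434
|s| = √((-8)² + (-8)² + (-6)²) = √164 ≈ 12.81
cos θ = (r·s)/(|r||s|) = -16/(9.434·12.81) ≈ -0.1324
θ = arccos(-0.1324) ≈ 97.61°

97.61°


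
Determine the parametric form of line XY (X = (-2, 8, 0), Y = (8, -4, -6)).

Direction vector d = Y - X = (8 + 2, -4 - 8, -6 + 0) = (10, -12, -6)
Parametric form r = X + t·d:
x = -2 + 10t, y = 8 - 12t, z = 0 - 6t

x = -2 + 10t, y = 8 - 12t, z = 0 - 6t


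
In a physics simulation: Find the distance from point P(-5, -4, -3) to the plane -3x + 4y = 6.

distance = |a·x₀ + b·y₀ + c·z₀ - d| / √(a² + b² + c²)
  = |(-3)·(-5) + 4·(-4) + 0·(-3) - 6| / √((-3)² + 4² + 0²)
  = |15 - 16 + 0 - 6| / √(9 + 16 + 0)
  = |-7| / √25
  = 7 / 5
  ≈ 1.4

1.4


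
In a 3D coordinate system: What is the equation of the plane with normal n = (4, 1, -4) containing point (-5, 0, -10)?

The plane through P with normal n = (a, b, c) satisfies n·(r - P) = 0,
i.e. ax + by + cz = a·x₀ + b·y₀ + c·z₀.
d = 4·(-5) + 1·0 + (-4)·(-10)
  = -20 + 0 + 40
  = 20
Equation: 4x + y - 4z = 20

4x + y - 4z = 20


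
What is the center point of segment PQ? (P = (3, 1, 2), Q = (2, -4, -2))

M = ((x₁+x₂)/2, (y₁+y₂)/2, (z₁+z₂)/2)
  = ((3 + 2)/2, (1 - 4)/2, (2 - 2)/2)
  = (5/2, -3/2, 0/2)
  = (2.5, -1.5, 0)

(2.5, -1.5, 0)


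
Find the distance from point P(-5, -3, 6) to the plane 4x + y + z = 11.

distance = |a·x₀ + b·y₀ + c·z₀ - d| / √(a² + b² + c²)
  = |4·(-5) + 1·(-3) + 1·6 - 11| / √(4² + 1² + 1²)
  = |-20 - 3 + 6 - 11| / √(16 + 1 + 1)
  = |-28| / √18
  = 28 / 4.243
  ≈ 6.6

6.6


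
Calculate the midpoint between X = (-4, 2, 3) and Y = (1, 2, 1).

M = ((x₁+x₂)/2, (y₁+y₂)/2, (z₁+z₂)/2)
  = ((-4 + 1)/2, (2 + 2)/2, (3 + 1)/2)
  = (-3/2, 4/2, 4/2)
  = (-1.5, 2, 2)

(-1.5, 2, 2)


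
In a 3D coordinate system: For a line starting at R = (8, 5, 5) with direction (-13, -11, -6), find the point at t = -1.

P(t) = R + t·d
  = (8 + (-13)·(-1), 5 + (-11)·(-1), 5 + (-6)·(-1))
  = (8 + 13, 5 + 11, 5 + 6)
  = (21, 16, 11)

(21, 16, 11)


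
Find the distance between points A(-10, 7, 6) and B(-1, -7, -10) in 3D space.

d = √[(x₂-x₁)² + (y₂-y₁)² + (z₂-z₁)²]
  = √[9² + (-14)² + (-16)²]
  = √[81 + 196 + 256]
  = √533
  ≈ 23.09

23.09


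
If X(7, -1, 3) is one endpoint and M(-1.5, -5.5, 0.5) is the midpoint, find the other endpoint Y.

Y = 2M - X
  = (2·(-1.5) - 7, 2·(-5.5) - (-1), 2·0.5 - 3)
  = (-3 - 7, -11 + 1, 1 - 3)
  = (-10, -10, -2)

(-10, -10, -2)


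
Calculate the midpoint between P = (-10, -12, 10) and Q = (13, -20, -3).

M = ((x₁+x₂)/2, (y₁+y₂)/2, (z₁+z₂)/2)
  = ((-10 + 13)/2, (-12 - 20)/2, (10 - 3)/2)
  = (3/2, -32/2, 7/2)
  = (1.5, -16, 3.5)

(1.5, -16, 3.5)


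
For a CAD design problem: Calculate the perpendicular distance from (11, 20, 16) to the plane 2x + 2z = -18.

distance = |a·x₀ + b·y₀ + c·z₀ - d| / √(a² + b² + c²)
  = |2·11 + 0·20 + 2·16 - (-18)| / √(2² + 0² + 2²)
  = |22 + 0 + 32 + 18| / √(4 + 0 + 4)
  = |72| / √8
  = 72 / 2.828
  ≈ 25.46

25.46


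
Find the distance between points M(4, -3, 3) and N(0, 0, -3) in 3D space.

d = √[(x₂-x₁)² + (y₂-y₁)² + (z₂-z₁)²]
  = √[(-4)² + 3² + (-6)²]
  = √[16 + 9 + 36]
  = √61
  ≈ 7.81

7.81


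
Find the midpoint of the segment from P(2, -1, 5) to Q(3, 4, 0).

M = ((x₁+x₂)/2, (y₁+y₂)/2, (z₁+z₂)/2)
  = ((2 + 3)/2, (-1 + 4)/2, (5 + 0)/2)
  = (5/2, 3/2, 5/2)
  = (2.5, 1.5, 2.5)

(2.5, 1.5, 2.5)


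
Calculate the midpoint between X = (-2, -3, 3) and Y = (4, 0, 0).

M = ((x₁+x₂)/2, (y₁+y₂)/2, (z₁+z₂)/2)
  = ((-2 + 4)/2, (-3 + 0)/2, (3 + 0)/2)
  = (2/2, -3/2, 3/2)
  = (1, -1.5, 1.5)

(1, -1.5, 1.5)


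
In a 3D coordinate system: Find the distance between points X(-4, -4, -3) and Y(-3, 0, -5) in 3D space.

d = √[(x₂-x₁)² + (y₂-y₁)² + (z₂-z₁)²]
  = √[1² + 4² + (-2)²]
  = √[1 + 16 + 4]
  = √21
  ≈ 4.583

4.583


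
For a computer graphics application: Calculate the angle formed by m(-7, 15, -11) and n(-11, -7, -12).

m·n = (-7)·(-11) + 15·(-7) + (-11)·(-12) = 77 - 105 + 132 = 104
|m| = √((-7)² + 15² + (-11)²) = √395 ≈ 19.87
|n| = √((-11)² + (-7)² + (-12)²) = √314 ≈ 17.72
cos θ = (m·n)/(|m||n|) = 104/(19.87·17.72) ≈ 0.2953
θ = arccos(0.2953) ≈ 72.82°

72.82°


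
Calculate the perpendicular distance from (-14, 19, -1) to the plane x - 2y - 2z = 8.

distance = |a·x₀ + b·y₀ + c·z₀ - d| / √(a² + b² + c²)
  = |1·(-14) + (-2)·19 + (-2)·(-1) - 8| / √(1² + (-2)² + (-2)²)
  = |-14 - 38 + 2 - 8| / √(1 + 4 + 4)
  = |-58| / √9
  = 58 / 3
  ≈ 19.33

19.33


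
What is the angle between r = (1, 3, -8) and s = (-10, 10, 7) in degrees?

r·s = 1·(-10) + 3·10 + (-8)·7 = -10 + 30 - 56 = -36
|r| = √(1² + 3² + (-8)²) = √74 ≈ 8.602
|s| = √((-10)² + 10² + 7²) = √249 ≈ 15.78
cos θ = (r·s)/(|r||s|) = -36/(8.602·15.78) ≈ -0.2652
θ = arccos(-0.2652) ≈ 105.4°

105.4°


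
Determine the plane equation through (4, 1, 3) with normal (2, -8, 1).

The plane through P with normal n = (a, b, c) satisfies n·(r - P) = 0,
i.e. ax + by + cz = a·x₀ + b·y₀ + c·z₀.
d = 2·4 + (-8)·1 + 1·3
  = 8 - 8 + 3
  = 3
Equation: 2x - 8y + z = 3

2x - 8y + z = 3


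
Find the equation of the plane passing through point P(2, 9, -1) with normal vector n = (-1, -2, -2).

The plane through P with normal n = (a, b, c) satisfies n·(r - P) = 0,
i.e. ax + by + cz = a·x₀ + b·y₀ + c·z₀.
d = (-1)·2 + (-2)·9 + (-2)·(-1)
  = -2 - 18 + 2
  = -18
Equation: -x - 2y - 2z = -18

-x - 2y - 2z = -18


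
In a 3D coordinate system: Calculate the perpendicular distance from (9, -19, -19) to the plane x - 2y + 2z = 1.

distance = |a·x₀ + b·y₀ + c·z₀ - d| / √(a² + b² + c²)
  = |1·9 + (-2)·(-19) + 2·(-19) - 1| / √(1² + (-2)² + 2²)
  = |9 + 38 - 38 - 1| / √(1 + 4 + 4)
  = |8| / √9
  = 8 / 3
  ≈ 2.667

2.667


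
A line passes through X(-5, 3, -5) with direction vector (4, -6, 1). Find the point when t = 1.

P(t) = X + t·d
  = (-5 + 4·1, 3 + (-6)·1, -5 + 1·1)
  = (-5 + 4, 3 - 6, -5 + 1)
  = (-1, -3, -4)

(-1, -3, -4)


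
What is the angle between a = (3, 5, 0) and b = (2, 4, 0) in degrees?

a·b = 3·2 + 5·4 + 0·0 = 6 + 20 + 0 = 26
|a| = √(3² + 5² + 0²) = √34 ≈ 5.831
|b| = √(2² + 4² + 0²) = √20 ≈ 4.472
cos θ = (a·b)/(|a||b|) = 26/(5.831·4.472) ≈ 0.9971
θ = arccos(0.9971) ≈ 4.399°

4.399°


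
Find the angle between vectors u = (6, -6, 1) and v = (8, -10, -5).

u·v = 6·8 + (-6)·(-10) + 1·(-5) = 48 + 60 - 5 = 103
|u| = √(6² + (-6)² + 1²) = √73 ≈ 8.544
|v| = √(8² + (-10)² + (-5)²) = √189 ≈ 13.75
cos θ = (u·v)/(|u||v|) = 103/(8.544·13.75) ≈ 0.8769
θ = arccos(0.8769) ≈ 28.73°

28.73°


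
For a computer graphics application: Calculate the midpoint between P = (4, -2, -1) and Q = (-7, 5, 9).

M = ((x₁+x₂)/2, (y₁+y₂)/2, (z₁+z₂)/2)
  = ((4 - 7)/2, (-2 + 5)/2, (-1 + 9)/2)
  = (-3/2, 3/2, 8/2)
  = (-1.5, 1.5, 4)

(-1.5, 1.5, 4)


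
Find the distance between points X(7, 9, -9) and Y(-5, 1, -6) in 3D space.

d = √[(x₂-x₁)² + (y₂-y₁)² + (z₂-z₁)²]
  = √[(-12)² + (-8)² + 3²]
  = √[144 + 64 + 9]
  = √217
  ≈ 14.73

14.73


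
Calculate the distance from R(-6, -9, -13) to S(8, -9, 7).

d = √[(x₂-x₁)² + (y₂-y₁)² + (z₂-z₁)²]
  = √[14² + 0² + 20²]
  = √[196 + 0 + 400]
  = √596
  ≈ 24.41

24.41


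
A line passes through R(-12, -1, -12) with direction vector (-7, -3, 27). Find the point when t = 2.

P(t) = R + t·d
  = (-12 + (-7)·2, -1 + (-3)·2, -12 + 27·2)
  = (-12 - 14, -1 - 6, -12 + 54)
  = (-26, -7, 42)

(-26, -7, 42)


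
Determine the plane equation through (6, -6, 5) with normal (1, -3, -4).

The plane through P with normal n = (a, b, c) satisfies n·(r - P) = 0,
i.e. ax + by + cz = a·x₀ + b·y₀ + c·z₀.
d = 1·6 + (-3)·(-6) + (-4)·5
  = 6 + 18 - 20
  = 4
Equation: x - 3y - 4z = 4

x - 3y - 4z = 4


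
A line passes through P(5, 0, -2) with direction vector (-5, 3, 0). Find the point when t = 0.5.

P(t) = P + t·d
  = (5 + (-5)·0.5, 0 + 3·0.5, -2 + 0·0.5)
  = (5 - 2.5, 0 + 1.5, -2 + 0)
  = (2.5, 1.5, -2)

(2.5, 1.5, -2)


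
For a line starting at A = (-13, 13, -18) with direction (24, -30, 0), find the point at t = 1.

P(t) = A + t·d
  = (-13 + 24·1, 13 + (-30)·1, -18 + 0·1)
  = (-13 + 24, 13 - 30, -18 + 0)
  = (11, -17, -18)

(11, -17, -18)


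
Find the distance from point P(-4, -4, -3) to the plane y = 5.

distance = |a·x₀ + b·y₀ + c·z₀ - d| / √(a² + b² + c²)
  = |0·(-4) + 1·(-4) + 0·(-3) - 5| / √(0² + 1² + 0²)
  = |0 - 4 + 0 - 5| / √(0 + 1 + 0)
  = |-9| / √1
  = 9 / 1
  ≈ 9

9


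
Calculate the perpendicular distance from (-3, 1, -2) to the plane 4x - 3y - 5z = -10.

distance = |a·x₀ + b·y₀ + c·z₀ - d| / √(a² + b² + c²)
  = |4·(-3) + (-3)·1 + (-5)·(-2) - (-10)| / √(4² + (-3)² + (-5)²)
  = |-12 - 3 + 10 + 10| / √(16 + 9 + 25)
  = |5| / √50
  = 5 / 7.071
  ≈ 0.7071

0.7071


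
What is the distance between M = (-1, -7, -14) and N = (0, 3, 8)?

d = √[(x₂-x₁)² + (y₂-y₁)² + (z₂-z₁)²]
  = √[1² + 10² + 22²]
  = √[1 + 100 + 484]
  = √585
  ≈ 24.19

24.19


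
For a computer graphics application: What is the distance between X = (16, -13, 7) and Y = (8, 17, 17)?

d = √[(x₂-x₁)² + (y₂-y₁)² + (z₂-z₁)²]
  = √[(-8)² + 30² + 10²]
  = √[64 + 900 + 100]
  = √1064
  ≈ 32.62

32.62


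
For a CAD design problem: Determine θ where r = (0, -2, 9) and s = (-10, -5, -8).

r·s = 0·(-10) + (-2)·(-5) + 9·(-8) = 0 + 10 - 72 = -62
|r| = √(0² + (-2)² + 9²) = √85 ≈ 9.22
|s| = √((-10)² + (-5)² + (-8)²) = √189 ≈ 13.75
cos θ = (r·s)/(|r||s|) = -62/(9.22·13.75) ≈ -0.4892
θ = arccos(-0.4892) ≈ 119.3°

119.3°


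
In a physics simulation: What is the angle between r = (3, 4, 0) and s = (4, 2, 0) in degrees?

r·s = 3·4 + 4·2 + 0·0 = 12 + 8 + 0 = 20
|r| = √(3² + 4² + 0²) = √25 ≈ 5
|s| = √(4² + 2² + 0²) = √20 ≈ 4.472
cos θ = (r·s)/(|r||s|) = 20/(5·4.472) ≈ 0.8944
θ = arccos(0.8944) ≈ 26.57°

26.57°


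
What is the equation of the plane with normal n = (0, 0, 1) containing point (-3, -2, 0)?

The plane through P with normal n = (a, b, c) satisfies n·(r - P) = 0,
i.e. ax + by + cz = a·x₀ + b·y₀ + c·z₀.
d = 0·(-3) + 0·(-2) + 1·0
  = 0 + 0 + 0
  = 0
Equation: z = 0

z = 0


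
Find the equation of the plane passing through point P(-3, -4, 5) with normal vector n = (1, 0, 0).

The plane through P with normal n = (a, b, c) satisfies n·(r - P) = 0,
i.e. ax + by + cz = a·x₀ + b·y₀ + c·z₀.
d = 1·(-3) + 0·(-4) + 0·5
  = -3 + 0 + 0
  = -3
Equation: x = -3

x = -3


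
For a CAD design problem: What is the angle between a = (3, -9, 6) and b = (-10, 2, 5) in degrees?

a·b = 3·(-10) + (-9)·2 + 6·5 = -30 - 18 + 30 = -18
|a| = √(3² + (-9)² + 6²) = √126 ≈ 11.22
|b| = √((-10)² + 2² + 5²) = √129 ≈ 11.36
cos θ = (a·b)/(|a||b|) = -18/(11.22·11.36) ≈ -0.1412
θ = arccos(-0.1412) ≈ 98.12°

98.12°


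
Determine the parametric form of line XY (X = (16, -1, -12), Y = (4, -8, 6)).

Direction vector d = Y - X = (4 - 16, -8 + 1, 6 + 12) = (-12, -7, 18)
Parametric form r = X + t·d:
x = 16 - 12t, y = -1 - 7t, z = -12 + 18t

x = 16 - 12t, y = -1 - 7t, z = -12 + 18t


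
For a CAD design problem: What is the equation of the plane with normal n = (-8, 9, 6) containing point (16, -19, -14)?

The plane through P with normal n = (a, b, c) satisfies n·(r - P) = 0,
i.e. ax + by + cz = a·x₀ + b·y₀ + c·z₀.
d = (-8)·16 + 9·(-19) + 6·(-14)
  = -128 - 171 - 84
  = -383
Equation: -8x + 9y + 6z = -383

-8x + 9y + 6z = -383


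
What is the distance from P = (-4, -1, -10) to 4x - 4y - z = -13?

distance = |a·x₀ + b·y₀ + c·z₀ - d| / √(a² + b² + c²)
  = |4·(-4) + (-4)·(-1) + (-1)·(-10) - (-13)| / √(4² + (-4)² + (-1)²)
  = |-16 + 4 + 10 + 13| / √(16 + 16 + 1)
  = |11| / √33
  = 11 / 5.745
  ≈ 1.915

1.915


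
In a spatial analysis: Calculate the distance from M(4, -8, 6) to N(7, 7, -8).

d = √[(x₂-x₁)² + (y₂-y₁)² + (z₂-z₁)²]
  = √[3² + 15² + (-14)²]
  = √[9 + 225 + 196]
  = √430
  ≈ 20.74

20.74


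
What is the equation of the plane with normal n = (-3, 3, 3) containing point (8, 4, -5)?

The plane through P with normal n = (a, b, c) satisfies n·(r - P) = 0,
i.e. ax + by + cz = a·x₀ + b·y₀ + c·z₀.
d = (-3)·8 + 3·4 + 3·(-5)
  = -24 + 12 - 15
  = -27
Equation: -3x + 3y + 3z = -27

-3x + 3y + 3z = -27


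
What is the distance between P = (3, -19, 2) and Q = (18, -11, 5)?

d = √[(x₂-x₁)² + (y₂-y₁)² + (z₂-z₁)²]
  = √[15² + 8² + 3²]
  = √[225 + 64 + 9]
  = √298
  ≈ 17.26

17.26


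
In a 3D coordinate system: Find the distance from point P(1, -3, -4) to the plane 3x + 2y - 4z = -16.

distance = |a·x₀ + b·y₀ + c·z₀ - d| / √(a² + b² + c²)
  = |3·1 + 2·(-3) + (-4)·(-4) - (-16)| / √(3² + 2² + (-4)²)
  = |3 - 6 + 16 + 16| / √(9 + 4 + 16)
  = |29| / √29
  = 29 / 5.385
  ≈ 5.385

5.385


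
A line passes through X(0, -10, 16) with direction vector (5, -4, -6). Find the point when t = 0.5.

P(t) = X + t·d
  = (0 + 5·0.5, -10 + (-4)·0.5, 16 + (-6)·0.5)
  = (0 + 2.5, -10 - 2, 16 - 3)
  = (2.5, -12, 13)

(2.5, -12, 13)


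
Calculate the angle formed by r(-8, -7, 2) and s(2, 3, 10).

r·s = (-8)·2 + (-7)·3 + 2·10 = -16 - 21 + 20 = -17
|r| = √((-8)² + (-7)² + 2²) = √117 ≈ 10.82
|s| = √(2² + 3² + 10²) = √113 ≈ 10.63
cos θ = (r·s)/(|r||s|) = -17/(10.82·10.63) ≈ -0.1478
θ = arccos(-0.1478) ≈ 98.5°

98.5°


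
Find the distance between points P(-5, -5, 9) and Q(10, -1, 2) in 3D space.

d = √[(x₂-x₁)² + (y₂-y₁)² + (z₂-z₁)²]
  = √[15² + 4² + (-7)²]
  = √[225 + 16 + 49]
  = √290
  ≈ 17.03

17.03


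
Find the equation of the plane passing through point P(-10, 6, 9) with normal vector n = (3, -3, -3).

The plane through P with normal n = (a, b, c) satisfies n·(r - P) = 0,
i.e. ax + by + cz = a·x₀ + b·y₀ + c·z₀.
d = 3·(-10) + (-3)·6 + (-3)·9
  = -30 - 18 - 27
  = -75
Equation: 3x - 3y - 3z = -75

3x - 3y - 3z = -75


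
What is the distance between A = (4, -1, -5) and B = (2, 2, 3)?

d = √[(x₂-x₁)² + (y₂-y₁)² + (z₂-z₁)²]
  = √[(-2)² + 3² + 8²]
  = √[4 + 9 + 64]
  = √77
  ≈ 8.775

8.775


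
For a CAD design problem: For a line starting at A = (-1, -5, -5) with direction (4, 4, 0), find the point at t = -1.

P(t) = A + t·d
  = (-1 + 4·(-1), -5 + 4·(-1), -5 + 0·(-1))
  = (-1 - 4, -5 - 4, -5 + 0)
  = (-5, -9, -5)

(-5, -9, -5)


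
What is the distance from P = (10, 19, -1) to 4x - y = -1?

distance = |a·x₀ + b·y₀ + c·z₀ - d| / √(a² + b² + c²)
  = |4·10 + (-1)·19 + 0·(-1) - (-1)| / √(4² + (-1)² + 0²)
  = |40 - 19 + 0 + 1| / √(16 + 1 + 0)
  = |22| / √17
  = 22 / 4.123
  ≈ 5.336

5.336


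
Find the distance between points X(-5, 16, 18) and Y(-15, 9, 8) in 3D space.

d = √[(x₂-x₁)² + (y₂-y₁)² + (z₂-z₁)²]
  = √[(-10)² + (-7)² + (-10)²]
  = √[100 + 49 + 100]
  = √249
  ≈ 15.78

15.78


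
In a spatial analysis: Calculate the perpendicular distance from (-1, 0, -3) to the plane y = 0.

distance = |a·x₀ + b·y₀ + c·z₀ - d| / √(a² + b² + c²)
  = |0·(-1) + 1·0 + 0·(-3) - 0| / √(0² + 1² + 0²)
  = |0 + 0 + 0 + 0| / √(0 + 1 + 0)
  = |0| / √1
  = 0 / 1
  ≈ 0

0


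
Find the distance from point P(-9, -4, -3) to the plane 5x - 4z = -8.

distance = |a·x₀ + b·y₀ + c·z₀ - d| / √(a² + b² + c²)
  = |5·(-9) + 0·(-4) + (-4)·(-3) - (-8)| / √(5² + 0² + (-4)²)
  = |-45 + 0 + 12 + 8| / √(25 + 0 + 16)
  = |-25| / √41
  = 25 / 6.403
  ≈ 3.904

3.904


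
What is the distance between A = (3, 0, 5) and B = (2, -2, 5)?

d = √[(x₂-x₁)² + (y₂-y₁)² + (z₂-z₁)²]
  = √[(-1)² + (-2)² + 0²]
  = √[1 + 4 + 0]
  = √5
  ≈ 2.236

2.236


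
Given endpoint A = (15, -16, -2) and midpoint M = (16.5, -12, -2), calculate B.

B = 2M - A
  = (2·16.5 - 15, 2·(-12) - (-16), 2·(-2) - (-2))
  = (33 - 15, -24 + 16, -4 + 2)
  = (18, -8, -2)

(18, -8, -2)


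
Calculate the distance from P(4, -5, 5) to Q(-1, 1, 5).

d = √[(x₂-x₁)² + (y₂-y₁)² + (z₂-z₁)²]
  = √[(-5)² + 6² + 0²]
  = √[25 + 36 + 0]
  = √61
  ≈ 7.81

7.81


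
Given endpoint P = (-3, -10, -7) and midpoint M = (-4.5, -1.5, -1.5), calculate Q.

Q = 2M - P
  = (2·(-4.5) - (-3), 2·(-1.5) - (-10), 2·(-1.5) - (-7))
  = (-9 + 3, -3 + 10, -3 + 7)
  = (-6, 7, 4)

(-6, 7, 4)


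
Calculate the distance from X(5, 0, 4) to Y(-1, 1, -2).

d = √[(x₂-x₁)² + (y₂-y₁)² + (z₂-z₁)²]
  = √[(-6)² + 1² + (-6)²]
  = √[36 + 1 + 36]
  = √73
  ≈ 8.544

8.544


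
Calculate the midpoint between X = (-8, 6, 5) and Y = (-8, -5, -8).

M = ((x₁+x₂)/2, (y₁+y₂)/2, (z₁+z₂)/2)
  = ((-8 - 8)/2, (6 - 5)/2, (5 - 8)/2)
  = (-16/2, 1/2, -3/2)
  = (-8, 0.5, -1.5)

(-8, 0.5, -1.5)


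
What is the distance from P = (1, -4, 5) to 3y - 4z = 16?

distance = |a·x₀ + b·y₀ + c·z₀ - d| / √(a² + b² + c²)
  = |0·1 + 3·(-4) + (-4)·5 - 16| / √(0² + 3² + (-4)²)
  = |0 - 12 - 20 - 16| / √(0 + 9 + 16)
  = |-48| / √25
  = 48 / 5
  ≈ 9.6

9.6


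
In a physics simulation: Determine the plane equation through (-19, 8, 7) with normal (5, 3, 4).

The plane through P with normal n = (a, b, c) satisfies n·(r - P) = 0,
i.e. ax + by + cz = a·x₀ + b·y₀ + c·z₀.
d = 5·(-19) + 3·8 + 4·7
  = -95 + 24 + 28
  = -43
Equation: 5x + 3y + 4z = -43

5x + 3y + 4z = -43


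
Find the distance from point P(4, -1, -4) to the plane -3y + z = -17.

distance = |a·x₀ + b·y₀ + c·z₀ - d| / √(a² + b² + c²)
  = |0·4 + (-3)·(-1) + 1·(-4) - (-17)| / √(0² + (-3)² + 1²)
  = |0 + 3 - 4 + 17| / √(0 + 9 + 1)
  = |16| / √10
  = 16 / 3.162
  ≈ 5.06

5.06


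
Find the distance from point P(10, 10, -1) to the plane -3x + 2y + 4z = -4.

distance = |a·x₀ + b·y₀ + c·z₀ - d| / √(a² + b² + c²)
  = |(-3)·10 + 2·10 + 4·(-1) - (-4)| / √((-3)² + 2² + 4²)
  = |-30 + 20 - 4 + 4| / √(9 + 4 + 16)
  = |-10| / √29
  = 10 / 5.385
  ≈ 1.857

1.857


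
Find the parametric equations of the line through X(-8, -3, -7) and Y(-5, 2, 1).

Direction vector d = Y - X = (-5 + 8, 2 + 3, 1 + 7) = (3, 5, 8)
Parametric form r = X + t·d:
x = -8 + 3t, y = -3 + 5t, z = -7 + 8t

x = -8 + 3t, y = -3 + 5t, z = -7 + 8t


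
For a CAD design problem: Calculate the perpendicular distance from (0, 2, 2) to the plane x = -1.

distance = |a·x₀ + b·y₀ + c·z₀ - d| / √(a² + b² + c²)
  = |1·0 + 0·2 + 0·2 - (-1)| / √(1² + 0² + 0²)
  = |0 + 0 + 0 + 1| / √(1 + 0 + 0)
  = |1| / √1
  = 1 / 1
  ≈ 1

1


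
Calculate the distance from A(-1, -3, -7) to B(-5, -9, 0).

d = √[(x₂-x₁)² + (y₂-y₁)² + (z₂-z₁)²]
  = √[(-4)² + (-6)² + 7²]
  = √[16 + 36 + 49]
  = √101
  ≈ 10.05

10.05


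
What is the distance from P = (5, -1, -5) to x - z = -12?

distance = |a·x₀ + b·y₀ + c·z₀ - d| / √(a² + b² + c²)
  = |1·5 + 0·(-1) + (-1)·(-5) - (-12)| / √(1² + 0² + (-1)²)
  = |5 + 0 + 5 + 12| / √(1 + 0 + 1)
  = |22| / √2
  = 22 / 1.414
  ≈ 15.56

15.56


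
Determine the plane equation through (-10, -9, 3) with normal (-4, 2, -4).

The plane through P with normal n = (a, b, c) satisfies n·(r - P) = 0,
i.e. ax + by + cz = a·x₀ + b·y₀ + c·z₀.
d = (-4)·(-10) + 2·(-9) + (-4)·3
  = 40 - 18 - 12
  = 10
Equation: -4x + 2y - 4z = 10

-4x + 2y - 4z = 10


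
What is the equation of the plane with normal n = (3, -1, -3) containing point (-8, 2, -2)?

The plane through P with normal n = (a, b, c) satisfies n·(r - P) = 0,
i.e. ax + by + cz = a·x₀ + b·y₀ + c·z₀.
d = 3·(-8) + (-1)·2 + (-3)·(-2)
  = -24 - 2 + 6
  = -20
Equation: 3x - y - 3z = -20

3x - y - 3z = -20


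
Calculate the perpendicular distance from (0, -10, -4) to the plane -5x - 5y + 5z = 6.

distance = |a·x₀ + b·y₀ + c·z₀ - d| / √(a² + b² + c²)
  = |(-5)·0 + (-5)·(-10) + 5·(-4) - 6| / √((-5)² + (-5)² + 5²)
  = |0 + 50 - 20 - 6| / √(25 + 25 + 25)
  = |24| / √75
  = 24 / 8.66
  ≈ 2.771

2.771


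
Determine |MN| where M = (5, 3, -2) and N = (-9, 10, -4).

d = √[(x₂-x₁)² + (y₂-y₁)² + (z₂-z₁)²]
  = √[(-14)² + 7² + (-2)²]
  = √[196 + 49 + 4]
  = √249
  ≈ 15.78

15.78


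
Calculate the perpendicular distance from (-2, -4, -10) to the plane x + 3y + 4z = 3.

distance = |a·x₀ + b·y₀ + c·z₀ - d| / √(a² + b² + c²)
  = |1·(-2) + 3·(-4) + 4·(-10) - 3| / √(1² + 3² + 4²)
  = |-2 - 12 - 40 - 3| / √(1 + 9 + 16)
  = |-57| / √26
  = 57 / 5.099
  ≈ 11.18

11.18


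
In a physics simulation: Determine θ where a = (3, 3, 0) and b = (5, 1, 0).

a·b = 3·5 + 3·1 + 0·0 = 15 + 3 + 0 = 18
|a| = √(3² + 3² + 0²) = √18 ≈ 4.243
|b| = √(5² + 1² + 0²) = √26 ≈ 5.099
cos θ = (a·b)/(|a||b|) = 18/(4.243·5.099) ≈ 0.8321
θ = arccos(0.8321) ≈ 33.69°

33.69°


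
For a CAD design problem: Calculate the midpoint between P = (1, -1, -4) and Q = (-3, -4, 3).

M = ((x₁+x₂)/2, (y₁+y₂)/2, (z₁+z₂)/2)
  = ((1 - 3)/2, (-1 - 4)/2, (-4 + 3)/2)
  = (-2/2, -5/2, -1/2)
  = (-1, -2.5, -0.5)

(-1, -2.5, -0.5)


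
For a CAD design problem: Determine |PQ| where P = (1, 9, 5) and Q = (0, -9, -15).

d = √[(x₂-x₁)² + (y₂-y₁)² + (z₂-z₁)²]
  = √[(-1)² + (-18)² + (-20)²]
  = √[1 + 324 + 400]
  = √725
  ≈ 26.93

26.93


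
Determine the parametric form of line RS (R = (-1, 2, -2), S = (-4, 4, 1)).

Direction vector d = S - R = (-4 + 1, 4 - 2, 1 + 2) = (-3, 2, 3)
Parametric form r = R + t·d:
x = -1 - 3t, y = 2 + 2t, z = -2 + 3t

x = -1 - 3t, y = 2 + 2t, z = -2 + 3t


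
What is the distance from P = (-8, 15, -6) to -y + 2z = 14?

distance = |a·x₀ + b·y₀ + c·z₀ - d| / √(a² + b² + c²)
  = |0·(-8) + (-1)·15 + 2·(-6) - 14| / √(0² + (-1)² + 2²)
  = |0 - 15 - 12 - 14| / √(0 + 1 + 4)
  = |-41| / √5
  = 41 / 2.236
  ≈ 18.34

18.34


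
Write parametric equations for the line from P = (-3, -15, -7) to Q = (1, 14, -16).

Direction vector d = Q - P = (1 + 3, 14 + 15, -16 + 7) = (4, 29, -9)
Parametric form r = P + t·d:
x = -3 + 4t, y = -15 + 29t, z = -7 - 9t

x = -3 + 4t, y = -15 + 29t, z = -7 - 9t


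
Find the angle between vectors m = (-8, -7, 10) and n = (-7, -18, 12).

m·n = (-8)·(-7) + (-7)·(-18) + 10·12 = 56 + 126 + 120 = 302
|m| = √((-8)² + (-7)² + 10²) = √213 ≈ 14.59
|n| = √((-7)² + (-18)² + 12²) = √517 ≈ 22.74
cos θ = (m·n)/(|m||n|) = 302/(14.59·22.74) ≈ 0.9101
θ = arccos(0.9101) ≈ 24.49°

24.49°


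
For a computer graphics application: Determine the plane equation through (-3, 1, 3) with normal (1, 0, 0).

The plane through P with normal n = (a, b, c) satisfies n·(r - P) = 0,
i.e. ax + by + cz = a·x₀ + b·y₀ + c·z₀.
d = 1·(-3) + 0·1 + 0·3
  = -3 + 0 + 0
  = -3
Equation: x = -3

x = -3


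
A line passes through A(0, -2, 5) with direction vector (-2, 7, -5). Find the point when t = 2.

P(t) = A + t·d
  = (0 + (-2)·2, -2 + 7·2, 5 + (-5)·2)
  = (0 - 4, -2 + 14, 5 - 10)
  = (-4, 12, -5)

(-4, 12, -5)


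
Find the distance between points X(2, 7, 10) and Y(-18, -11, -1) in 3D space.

d = √[(x₂-x₁)² + (y₂-y₁)² + (z₂-z₁)²]
  = √[(-20)² + (-18)² + (-11)²]
  = √[400 + 324 + 121]
  = √845
  ≈ 29.07

29.07


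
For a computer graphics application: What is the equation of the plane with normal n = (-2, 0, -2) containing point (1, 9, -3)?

The plane through P with normal n = (a, b, c) satisfies n·(r - P) = 0,
i.e. ax + by + cz = a·x₀ + b·y₀ + c·z₀.
d = (-2)·1 + 0·9 + (-2)·(-3)
  = -2 + 0 + 6
  = 4
Equation: -2x - 2z = 4

-2x - 2z = 4


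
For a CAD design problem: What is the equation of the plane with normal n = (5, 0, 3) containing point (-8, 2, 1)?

The plane through P with normal n = (a, b, c) satisfies n·(r - P) = 0,
i.e. ax + by + cz = a·x₀ + b·y₀ + c·z₀.
d = 5·(-8) + 0·2 + 3·1
  = -40 + 0 + 3
  = -37
Equation: 5x + 3z = -37

5x + 3z = -37


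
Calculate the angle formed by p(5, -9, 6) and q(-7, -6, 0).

p·q = 5·(-7) + (-9)·(-6) + 6·0 = -35 + 54 + 0 = 19
|p| = √(5² + (-9)² + 6²) = √142 ≈ 11.92
|q| = √((-7)² + (-6)² + 0²) = √85 ≈ 9.22
cos θ = (p·q)/(|p||q|) = 19/(11.92·9.22) ≈ 0.1729
θ = arccos(0.1729) ≈ 80.04°

80.04°


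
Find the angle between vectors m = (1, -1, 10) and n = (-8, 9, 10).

m·n = 1·(-8) + (-1)·9 + 10·10 = -8 - 9 + 100 = 83
|m| = √(1² + (-1)² + 10²) = √102 ≈ 10.1
|n| = √((-8)² + 9² + 10²) = √245 ≈ 15.65
cos θ = (m·n)/(|m||n|) = 83/(10.1·15.65) ≈ 0.525
θ = arccos(0.525) ≈ 58.33°

58.33°


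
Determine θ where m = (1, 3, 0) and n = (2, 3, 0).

m·n = 1·2 + 3·3 + 0·0 = 2 + 9 + 0 = 11
|m| = √(1² + 3² + 0²) = √10 ≈ 3.162
|n| = √(2² + 3² + 0²) = √13 ≈ 3.606
cos θ = (m·n)/(|m||n|) = 11/(3.162·3.606) ≈ 0.9648
θ = arccos(0.9648) ≈ 15.26°

15.26°


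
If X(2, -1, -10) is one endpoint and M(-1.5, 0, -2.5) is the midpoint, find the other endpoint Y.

Y = 2M - X
  = (2·(-1.5) - 2, 2·0 - (-1), 2·(-2.5) - (-10))
  = (-3 - 2, 0 + 1, -5 + 10)
  = (-5, 1, 5)

(-5, 1, 5)


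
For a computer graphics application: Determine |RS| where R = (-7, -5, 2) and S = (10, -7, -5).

d = √[(x₂-x₁)² + (y₂-y₁)² + (z₂-z₁)²]
  = √[17² + (-2)² + (-7)²]
  = √[289 + 4 + 49]
  = √342
  ≈ 18.49

18.49


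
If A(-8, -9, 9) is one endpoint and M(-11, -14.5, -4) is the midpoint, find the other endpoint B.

B = 2M - A
  = (2·(-11) - (-8), 2·(-14.5) - (-9), 2·(-4) - 9)
  = (-22 + 8, -29 + 9, -8 - 9)
  = (-14, -20, -17)

(-14, -20, -17)


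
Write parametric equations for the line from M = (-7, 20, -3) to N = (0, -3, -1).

Direction vector d = N - M = (0 + 7, -3 - 20, -1 + 3) = (7, -23, 2)
Parametric form r = M + t·d:
x = -7 + 7t, y = 20 - 23t, z = -3 + 2t

x = -7 + 7t, y = 20 - 23t, z = -3 + 2t


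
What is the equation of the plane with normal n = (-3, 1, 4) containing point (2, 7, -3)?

The plane through P with normal n = (a, b, c) satisfies n·(r - P) = 0,
i.e. ax + by + cz = a·x₀ + b·y₀ + c·z₀.
d = (-3)·2 + 1·7 + 4·(-3)
  = -6 + 7 - 12
  = -11
Equation: -3x + y + 4z = -11

-3x + y + 4z = -11


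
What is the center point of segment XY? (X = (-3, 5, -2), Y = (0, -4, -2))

M = ((x₁+x₂)/2, (y₁+y₂)/2, (z₁+z₂)/2)
  = ((-3 + 0)/2, (5 - 4)/2, (-2 - 2)/2)
  = (-3/2, 1/2, -4/2)
  = (-1.5, 0.5, -2)

(-1.5, 0.5, -2)


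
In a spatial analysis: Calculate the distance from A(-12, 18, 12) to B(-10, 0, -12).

d = √[(x₂-x₁)² + (y₂-y₁)² + (z₂-z₁)²]
  = √[2² + (-18)² + (-24)²]
  = √[4 + 324 + 576]
  = √904
  ≈ 30.07

30.07


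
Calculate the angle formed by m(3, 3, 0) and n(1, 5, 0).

m·n = 3·1 + 3·5 + 0·0 = 3 + 15 + 0 = 18
|m| = √(3² + 3² + 0²) = √18 ≈ 4.243
|n| = √(1² + 5² + 0²) = √26 ≈ 5.099
cos θ = (m·n)/(|m||n|) = 18/(4.243·5.099) ≈ 0.8321
θ = arccos(0.8321) ≈ 33.69°

33.69°


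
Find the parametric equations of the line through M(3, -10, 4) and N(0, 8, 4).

Direction vector d = N - M = (0 - 3, 8 + 10, 4 - 4) = (-3, 18, 0)
Parametric form r = M + t·d:
x = 3 - 3t, y = -10 + 18t, z = 4

x = 3 - 3t, y = -10 + 18t, z = 4


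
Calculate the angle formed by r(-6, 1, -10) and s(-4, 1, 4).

r·s = (-6)·(-4) + 1·1 + (-10)·4 = 24 + 1 - 40 = -15
|r| = √((-6)² + 1² + (-10)²) = √137 ≈ 11.7
|s| = √((-4)² + 1² + 4²) = √33 ≈ 5.745
cos θ = (r·s)/(|r||s|) = -15/(11.7·5.745) ≈ -0.2231
θ = arccos(-0.2231) ≈ 102.9°

102.9°


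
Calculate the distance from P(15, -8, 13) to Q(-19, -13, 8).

d = √[(x₂-x₁)² + (y₂-y₁)² + (z₂-z₁)²]
  = √[(-34)² + (-5)² + (-5)²]
  = √[1156 + 25 + 25]
  = √1206
  ≈ 34.73

34.73


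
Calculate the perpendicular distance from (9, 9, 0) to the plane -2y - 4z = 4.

distance = |a·x₀ + b·y₀ + c·z₀ - d| / √(a² + b² + c²)
  = |0·9 + (-2)·9 + (-4)·0 - 4| / √(0² + (-2)² + (-4)²)
  = |0 - 18 + 0 - 4| / √(0 + 4 + 16)
  = |-22| / √20
  = 22 / 4.472
  ≈ 4.919

4.919


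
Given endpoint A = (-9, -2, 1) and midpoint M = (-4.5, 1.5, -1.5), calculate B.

B = 2M - A
  = (2·(-4.5) - (-9), 2·1.5 - (-2), 2·(-1.5) - 1)
  = (-9 + 9, 3 + 2, -3 - 1)
  = (0, 5, -4)

(0, 5, -4)


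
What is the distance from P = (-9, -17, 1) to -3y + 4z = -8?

distance = |a·x₀ + b·y₀ + c·z₀ - d| / √(a² + b² + c²)
  = |0·(-9) + (-3)·(-17) + 4·1 - (-8)| / √(0² + (-3)² + 4²)
  = |0 + 51 + 4 + 8| / √(0 + 9 + 16)
  = |63| / √25
  = 63 / 5
  ≈ 12.6

12.6


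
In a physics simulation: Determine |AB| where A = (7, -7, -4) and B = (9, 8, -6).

d = √[(x₂-x₁)² + (y₂-y₁)² + (z₂-z₁)²]
  = √[2² + 15² + (-2)²]
  = √[4 + 225 + 4]
  = √233
  ≈ 15.26

15.26


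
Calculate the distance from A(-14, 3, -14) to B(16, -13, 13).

d = √[(x₂-x₁)² + (y₂-y₁)² + (z₂-z₁)²]
  = √[30² + (-16)² + 27²]
  = √[900 + 256 + 729]
  = √1885
  ≈ 43.42

43.42


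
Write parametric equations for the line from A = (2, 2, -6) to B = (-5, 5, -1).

Direction vector d = B - A = (-5 - 2, 5 - 2, -1 + 6) = (-7, 3, 5)
Parametric form r = A + t·d:
x = 2 - 7t, y = 2 + 3t, z = -6 + 5t

x = 2 - 7t, y = 2 + 3t, z = -6 + 5t


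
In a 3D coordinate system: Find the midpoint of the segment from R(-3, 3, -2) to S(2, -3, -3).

M = ((x₁+x₂)/2, (y₁+y₂)/2, (z₁+z₂)/2)
  = ((-3 + 2)/2, (3 - 3)/2, (-2 - 3)/2)
  = (-1/2, 0/2, -5/2)
  = (-0.5, 0, -2.5)

(-0.5, 0, -2.5)


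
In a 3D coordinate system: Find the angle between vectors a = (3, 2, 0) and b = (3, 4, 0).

a·b = 3·3 + 2·4 + 0·0 = 9 + 8 + 0 = 17
|a| = √(3² + 2² + 0²) = √13 ≈ 3.606
|b| = √(3² + 4² + 0²) = √25 ≈ 5
cos θ = (a·b)/(|a||b|) = 17/(3.606·5) ≈ 0.943
θ = arccos(0.943) ≈ 19.44°

19.44°


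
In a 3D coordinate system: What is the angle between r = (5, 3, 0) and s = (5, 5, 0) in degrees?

r·s = 5·5 + 3·5 + 0·0 = 25 + 15 + 0 = 40
|r| = √(5² + 3² + 0²) = √34 ≈ 5.831
|s| = √(5² + 5² + 0²) = √50 ≈ 7.071
cos θ = (r·s)/(|r||s|) = 40/(5.831·7.071) ≈ 0.9701
θ = arccos(0.9701) ≈ 14.04°

14.04°


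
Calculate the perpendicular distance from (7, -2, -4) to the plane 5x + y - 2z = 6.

distance = |a·x₀ + b·y₀ + c·z₀ - d| / √(a² + b² + c²)
  = |5·7 + 1·(-2) + (-2)·(-4) - 6| / √(5² + 1² + (-2)²)
  = |35 - 2 + 8 - 6| / √(25 + 1 + 4)
  = |35| / √30
  = 35 / 5.477
  ≈ 6.39

6.39


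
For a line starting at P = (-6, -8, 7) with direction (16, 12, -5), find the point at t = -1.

P(t) = P + t·d
  = (-6 + 16·(-1), -8 + 12·(-1), 7 + (-5)·(-1))
  = (-6 - 16, -8 - 12, 7 + 5)
  = (-22, -20, 12)

(-22, -20, 12)


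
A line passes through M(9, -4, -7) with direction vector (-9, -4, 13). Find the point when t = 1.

P(t) = M + t·d
  = (9 + (-9)·1, -4 + (-4)·1, -7 + 13·1)
  = (9 - 9, -4 - 4, -7 + 13)
  = (0, -8, 6)

(0, -8, 6)


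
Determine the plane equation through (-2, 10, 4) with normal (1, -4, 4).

The plane through P with normal n = (a, b, c) satisfies n·(r - P) = 0,
i.e. ax + by + cz = a·x₀ + b·y₀ + c·z₀.
d = 1·(-2) + (-4)·10 + 4·4
  = -2 - 40 + 16
  = -26
Equation: x - 4y + 4z = -26

x - 4y + 4z = -26


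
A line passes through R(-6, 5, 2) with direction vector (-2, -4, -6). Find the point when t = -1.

P(t) = R + t·d
  = (-6 + (-2)·(-1), 5 + (-4)·(-1), 2 + (-6)·(-1))
  = (-6 + 2, 5 + 4, 2 + 6)
  = (-4, 9, 8)

(-4, 9, 8)


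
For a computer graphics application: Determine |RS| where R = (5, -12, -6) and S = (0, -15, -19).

d = √[(x₂-x₁)² + (y₂-y₁)² + (z₂-z₁)²]
  = √[(-5)² + (-3)² + (-13)²]
  = √[25 + 9 + 169]
  = √203
  ≈ 14.25

14.25


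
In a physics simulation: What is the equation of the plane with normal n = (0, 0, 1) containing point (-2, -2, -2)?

The plane through P with normal n = (a, b, c) satisfies n·(r - P) = 0,
i.e. ax + by + cz = a·x₀ + b·y₀ + c·z₀.
d = 0·(-2) + 0·(-2) + 1·(-2)
  = 0 + 0 - 2
  = -2
Equation: z = -2

z = -2


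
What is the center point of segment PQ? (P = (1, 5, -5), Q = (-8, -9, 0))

M = ((x₁+x₂)/2, (y₁+y₂)/2, (z₁+z₂)/2)
  = ((1 - 8)/2, (5 - 9)/2, (-5 + 0)/2)
  = (-7/2, -4/2, -5/2)
  = (-3.5, -2, -2.5)

(-3.5, -2, -2.5)


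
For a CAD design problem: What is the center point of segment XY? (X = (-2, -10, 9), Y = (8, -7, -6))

M = ((x₁+x₂)/2, (y₁+y₂)/2, (z₁+z₂)/2)
  = ((-2 + 8)/2, (-10 - 7)/2, (9 - 6)/2)
  = (6/2, -17/2, 3/2)
  = (3, -8.5, 1.5)

(3, -8.5, 1.5)


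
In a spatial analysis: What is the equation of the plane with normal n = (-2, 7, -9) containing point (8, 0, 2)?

The plane through P with normal n = (a, b, c) satisfies n·(r - P) = 0,
i.e. ax + by + cz = a·x₀ + b·y₀ + c·z₀.
d = (-2)·8 + 7·0 + (-9)·2
  = -16 + 0 - 18
  = -34
Equation: -2x + 7y - 9z = -34

-2x + 7y - 9z = -34


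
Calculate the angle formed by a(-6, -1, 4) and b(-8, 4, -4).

a·b = (-6)·(-8) + (-1)·4 + 4·(-4) = 48 - 4 - 16 = 28
|a| = √((-6)² + (-1)² + 4²) = √53 ≈ 7.28
|b| = √((-8)² + 4² + (-4)²) = √96 ≈ 9.798
cos θ = (a·b)/(|a||b|) = 28/(7.28·9.798) ≈ 0.3925
θ = arccos(0.3925) ≈ 66.89°

66.89°


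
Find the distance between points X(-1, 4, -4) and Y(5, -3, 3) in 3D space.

d = √[(x₂-x₁)² + (y₂-y₁)² + (z₂-z₁)²]
  = √[6² + (-7)² + 7²]
  = √[36 + 49 + 49]
  = √134
  ≈ 11.58

11.58


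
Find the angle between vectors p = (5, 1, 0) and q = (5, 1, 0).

p·q = 5·5 + 1·1 + 0·0 = 25 + 1 + 0 = 26
|p| = √(5² + 1² + 0²) = √26 ≈ 5.099
|q| = √(5² + 1² + 0²) = √26 ≈ 5.099
cos θ = (p·q)/(|p||q|) = 26/(5.099·5.099) ≈ 1
θ = arccos(1) ≈ 0°

0°


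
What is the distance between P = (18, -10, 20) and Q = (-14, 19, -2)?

d = √[(x₂-x₁)² + (y₂-y₁)² + (z₂-z₁)²]
  = √[(-32)² + 29² + (-22)²]
  = √[1024 + 841 + 484]
  = √2349
  ≈ 48.47

48.47


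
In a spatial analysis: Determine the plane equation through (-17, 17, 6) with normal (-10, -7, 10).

The plane through P with normal n = (a, b, c) satisfies n·(r - P) = 0,
i.e. ax + by + cz = a·x₀ + b·y₀ + c·z₀.
d = (-10)·(-17) + (-7)·17 + 10·6
  = 170 - 119 + 60
  = 111
Equation: -10x - 7y + 10z = 111

-10x - 7y + 10z = 111


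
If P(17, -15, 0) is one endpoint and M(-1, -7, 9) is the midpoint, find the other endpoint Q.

Q = 2M - P
  = (2·(-1) - 17, 2·(-7) - (-15), 2·9 - 0)
  = (-2 - 17, -14 + 15, 18 + 0)
  = (-19, 1, 18)

(-19, 1, 18)


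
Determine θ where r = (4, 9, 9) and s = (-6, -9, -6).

r·s = 4·(-6) + 9·(-9) + 9·(-6) = -24 - 81 - 54 = -159
|r| = √(4² + 9² + 9²) = √178 ≈ 13.34
|s| = √((-6)² + (-9)² + (-6)²) = √153 ≈ 12.37
cos θ = (r·s)/(|r||s|) = -159/(13.34·12.37) ≈ -0.9635
θ = arccos(-0.9635) ≈ 164.5°

164.5°


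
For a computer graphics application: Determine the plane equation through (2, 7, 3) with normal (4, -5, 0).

The plane through P with normal n = (a, b, c) satisfies n·(r - P) = 0,
i.e. ax + by + cz = a·x₀ + b·y₀ + c·z₀.
d = 4·2 + (-5)·7 + 0·3
  = 8 - 35 + 0
  = -27
Equation: 4x - 5y = -27

4x - 5y = -27


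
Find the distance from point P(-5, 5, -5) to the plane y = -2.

distance = |a·x₀ + b·y₀ + c·z₀ - d| / √(a² + b² + c²)
  = |0·(-5) + 1·5 + 0·(-5) - (-2)| / √(0² + 1² + 0²)
  = |0 + 5 + 0 + 2| / √(0 + 1 + 0)
  = |7| / √1
  = 7 / 1
  ≈ 7

7


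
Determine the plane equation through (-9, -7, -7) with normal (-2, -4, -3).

The plane through P with normal n = (a, b, c) satisfies n·(r - P) = 0,
i.e. ax + by + cz = a·x₀ + b·y₀ + c·z₀.
d = (-2)·(-9) + (-4)·(-7) + (-3)·(-7)
  = 18 + 28 + 21
  = 67
Equation: -2x - 4y - 3z = 67

-2x - 4y - 3z = 67
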